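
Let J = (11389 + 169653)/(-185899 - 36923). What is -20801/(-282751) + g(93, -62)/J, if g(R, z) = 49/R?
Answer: -14714674952/25594903271 ≈ -0.57491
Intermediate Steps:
J = -90521/111411 (J = 181042/(-222822) = 181042*(-1/222822) = -90521/111411 ≈ -0.81250)
-20801/(-282751) + g(93, -62)/J = -20801/(-282751) + (49/93)/(-90521/111411) = -20801*(-1/282751) + (49*(1/93))*(-111411/90521) = 671/9121 + (49/93)*(-111411/90521) = 671/9121 - 1819713/2806151 = -14714674952/25594903271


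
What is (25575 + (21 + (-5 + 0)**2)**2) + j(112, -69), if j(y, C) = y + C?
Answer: 27734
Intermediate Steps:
j(y, C) = C + y
(25575 + (21 + (-5 + 0)**2)**2) + j(112, -69) = (25575 + (21 + (-5 + 0)**2)**2) + (-69 + 112) = (25575 + (21 + (-5)**2)**2) + 43 = (25575 + (21 + 25)**2) + 43 = (25575 + 46**2) + 43 = (25575 + 2116) + 43 = 27691 + 43 = 27734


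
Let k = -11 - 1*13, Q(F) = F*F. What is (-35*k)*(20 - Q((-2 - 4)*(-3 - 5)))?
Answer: -1918560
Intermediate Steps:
Q(F) = F**2
k = -24 (k = -11 - 13 = -24)
(-35*k)*(20 - Q((-2 - 4)*(-3 - 5))) = (-35*(-24))*(20 - ((-2 - 4)*(-3 - 5))**2) = 840*(20 - (-6*(-8))**2) = 840*(20 - 1*48**2) = 840*(20 - 1*2304) = 840*(20 - 2304) = 840*(-2284) = -1918560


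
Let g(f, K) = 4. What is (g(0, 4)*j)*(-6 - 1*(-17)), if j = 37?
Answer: 1628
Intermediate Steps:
(g(0, 4)*j)*(-6 - 1*(-17)) = (4*37)*(-6 - 1*(-17)) = 148*(-6 + 17) = 148*11 = 1628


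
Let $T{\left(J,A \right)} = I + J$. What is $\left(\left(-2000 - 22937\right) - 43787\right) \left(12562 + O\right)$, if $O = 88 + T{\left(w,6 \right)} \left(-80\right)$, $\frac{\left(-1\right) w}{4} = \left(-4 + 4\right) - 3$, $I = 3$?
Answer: $-786889800$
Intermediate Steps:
$w = 12$ ($w = - 4 \left(\left(-4 + 4\right) - 3\right) = - 4 \left(0 - 3\right) = \left(-4\right) \left(-3\right) = 12$)
$T{\left(J,A \right)} = 3 + J$
$O = -1112$ ($O = 88 + \left(3 + 12\right) \left(-80\right) = 88 + 15 \left(-80\right) = 88 - 1200 = -1112$)
$\left(\left(-2000 - 22937\right) - 43787\right) \left(12562 + O\right) = \left(\left(-2000 - 22937\right) - 43787\right) \left(12562 - 1112\right) = \left(-24937 - 43787\right) 11450 = \left(-68724\right) 11450 = -786889800$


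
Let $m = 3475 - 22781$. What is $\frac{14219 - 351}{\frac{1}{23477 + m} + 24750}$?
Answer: $\frac{57843428}{103232251} \approx 0.56032$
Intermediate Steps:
$m = -19306$
$\frac{14219 - 351}{\frac{1}{23477 + m} + 24750} = \frac{14219 - 351}{\frac{1}{23477 - 19306} + 24750} = \frac{13868}{\frac{1}{4171} + 24750} = \frac{13868}{\frac{103232251}{4171}} = 13868 \cdot \frac{4171}{103232251} = \frac{57843428}{103232251}$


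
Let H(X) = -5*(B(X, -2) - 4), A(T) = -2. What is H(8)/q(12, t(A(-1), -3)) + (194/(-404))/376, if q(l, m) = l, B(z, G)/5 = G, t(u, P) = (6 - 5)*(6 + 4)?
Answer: 1328869/227856 ≈ 5.8321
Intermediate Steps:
t(u, P) = 10 (t(u, P) = 1*10 = 10)
B(z, G) = 5*G
H(X) = 70 (H(X) = -5*(5*(-2) - 4) = -5*(-10 - 4) = -5*(-14) = 70)
H(8)/q(12, t(A(-1), -3)) + (194/(-404))/376 = 70/12 + (194/(-404))/376 = 70*(1/12) + (194*(-1/404))*(1/376) = 35/6 - 97/202*1/376 = 35/6 - 97/75952 = 1328869/227856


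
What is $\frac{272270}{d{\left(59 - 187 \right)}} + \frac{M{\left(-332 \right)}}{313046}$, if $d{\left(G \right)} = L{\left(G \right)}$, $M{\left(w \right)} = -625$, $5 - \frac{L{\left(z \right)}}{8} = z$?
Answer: $\frac{1121478545}{4382644} \approx 255.89$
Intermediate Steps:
$L{\left(z \right)} = 40 - 8 z$
$d{\left(G \right)} = 40 - 8 G$
$\frac{272270}{d{\left(59 - 187 \right)}} + \frac{M{\left(-332 \right)}}{313046} = \frac{272270}{40 - 8 \left(59 - 187\right)} - \frac{625}{313046} = \frac{272270}{40 - -1024} - \frac{625}{313046} = \frac{272270}{40 + 1024} - \frac{625}{313046} = \frac{272270}{1064} - \frac{625}{313046} = 272270 \cdot \frac{1}{1064} - \frac{625}{313046} = \frac{7165}{28} - \frac{625}{313046} = \frac{1121478545}{4382644}$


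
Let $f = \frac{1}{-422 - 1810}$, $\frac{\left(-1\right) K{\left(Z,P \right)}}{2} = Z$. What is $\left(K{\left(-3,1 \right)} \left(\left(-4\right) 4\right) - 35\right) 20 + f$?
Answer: $- \frac{5847841}{2232} \approx -2620.0$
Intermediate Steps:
$K{\left(Z,P \right)} = - 2 Z$
$f = - \frac{1}{2232}$ ($f = \frac{1}{-2232} = - \frac{1}{2232} \approx -0.00044803$)
$\left(K{\left(-3,1 \right)} \left(\left(-4\right) 4\right) - 35\right) 20 + f = \left(\left(-2\right) \left(-3\right) \left(\left(-4\right) 4\right) - 35\right) 20 - \frac{1}{2232} = \left(6 \left(-16\right) - 35\right) 20 - \frac{1}{2232} = \left(-96 - 35\right) 20 - \frac{1}{2232} = \left(-131\right) 20 - \frac{1}{2232} = -2620 - \frac{1}{2232} = - \frac{5847841}{2232}$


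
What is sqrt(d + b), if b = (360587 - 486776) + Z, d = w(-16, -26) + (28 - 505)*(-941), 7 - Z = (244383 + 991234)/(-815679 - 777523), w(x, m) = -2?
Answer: 3*sqrt(91004495648753414)/1593202 ≈ 568.04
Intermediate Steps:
Z = 12388031/1593202 (Z = 7 - (244383 + 991234)/(-815679 - 777523) = 7 - 1235617/(-1593202) = 7 - 1235617*(-1)/1593202 = 7 - 1*(-1235617/1593202) = 7 + 1235617/1593202 = 12388031/1593202 ≈ 7.7756)
d = 448855 (d = -2 + (28 - 505)*(-941) = -2 - 477*(-941) = -2 + 448857 = 448855)
b = -201032179147/1593202 (b = (360587 - 486776) + 12388031/1593202 = -126189 + 12388031/1593202 = -201032179147/1593202 ≈ -1.2618e+5)
sqrt(d + b) = sqrt(448855 - 201032179147/1593202) = sqrt(514084504563/1593202) = 3*sqrt(91004495648753414)/1593202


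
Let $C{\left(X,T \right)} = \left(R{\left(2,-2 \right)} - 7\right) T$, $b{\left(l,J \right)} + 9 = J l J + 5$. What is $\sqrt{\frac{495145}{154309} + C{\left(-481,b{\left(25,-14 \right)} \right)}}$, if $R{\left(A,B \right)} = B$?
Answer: $\frac{i \sqrt{1049143284952979}}{154309} \approx 209.91 i$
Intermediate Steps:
$b{\left(l,J \right)} = -4 + l J^{2}$ ($b{\left(l,J \right)} = -9 + \left(J l J + 5\right) = -9 + \left(l J^{2} + 5\right) = -9 + \left(5 + l J^{2}\right) = -4 + l J^{2}$)
$C{\left(X,T \right)} = - 9 T$ ($C{\left(X,T \right)} = \left(-2 - 7\right) T = - 9 T$)
$\sqrt{\frac{495145}{154309} + C{\left(-481,b{\left(25,-14 \right)} \right)}} = \sqrt{\frac{495145}{154309} - 9 \left(-4 + 25 \left(-14\right)^{2}\right)} = \sqrt{495145 \cdot \frac{1}{154309} - 9 \left(-4 + 25 \cdot 196\right)} = \sqrt{\frac{495145}{154309} - 9 \left(-4 + 4900\right)} = \sqrt{\frac{495145}{154309} - 44064} = \sqrt{- \frac{6798976631}{154309}} = \frac{i \sqrt{1049143284952979}}{154309}$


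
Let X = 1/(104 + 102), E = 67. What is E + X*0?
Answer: 67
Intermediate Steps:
X = 1/206 ≈ 0.0048544
E + X*0 = 67 + (1/206)*0 = 67 + 0 = 67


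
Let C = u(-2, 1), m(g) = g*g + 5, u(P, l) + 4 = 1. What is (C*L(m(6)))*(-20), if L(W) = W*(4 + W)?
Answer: 110700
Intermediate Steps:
u(P, l) = -3 (u(P, l) = -4 + 1 = -3)
m(g) = 5 + g² (m(g) = g² + 5 = 5 + g²)
C = -3
(C*L(m(6)))*(-20) = -3*(5 + 6²)*(4 + (5 + 6²))*(-20) = -3*(5 + 36)*(4 + (5 + 36))*(-20) = -123*(4 + 41)*(-20) = -123*45*(-20) = -3*1845*(-20) = -5535*(-20) = 110700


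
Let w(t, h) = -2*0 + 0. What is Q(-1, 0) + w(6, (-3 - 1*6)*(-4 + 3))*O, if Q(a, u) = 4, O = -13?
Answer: 4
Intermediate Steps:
w(t, h) = 0 (w(t, h) = 0 + 0 = 0)
Q(-1, 0) + w(6, (-3 - 1*6)*(-4 + 3))*O = 4 + 0*(-13) = 4 + 0 = 4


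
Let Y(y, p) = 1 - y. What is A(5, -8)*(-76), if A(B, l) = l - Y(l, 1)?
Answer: 1292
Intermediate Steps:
A(B, l) = -1 + 2*l (A(B, l) = l - (1 - l) = l + (-1 + l) = -1 + 2*l)
A(5, -8)*(-76) = (-1 + 2*(-8))*(-76) = (-1 - 16)*(-76) = -17*(-76) = 1292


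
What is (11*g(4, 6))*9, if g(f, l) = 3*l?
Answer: 1782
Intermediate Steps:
(11*g(4, 6))*9 = (11*(3*6))*9 = (11*18)*9 = 198*9 = 1782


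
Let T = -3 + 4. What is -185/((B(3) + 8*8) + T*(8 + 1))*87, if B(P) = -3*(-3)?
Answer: -16095/82 ≈ -196.28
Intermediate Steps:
B(P) = 9
T = 1
-185/((B(3) + 8*8) + T*(8 + 1))*87 = -185/((9 + 8*8) + 1*(8 + 1))*87 = -185/((9 + 64) + 1*9)*87 = -185/(73 + 9)*87 = -185/82*87 = -16095/82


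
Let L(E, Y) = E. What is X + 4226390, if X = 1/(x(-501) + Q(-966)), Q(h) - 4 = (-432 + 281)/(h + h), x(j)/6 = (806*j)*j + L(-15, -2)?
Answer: 9911477635720496822/2345140329151 ≈ 4.2264e+6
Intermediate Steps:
x(j) = -90 + 4836*j² (x(j) = 6*((806*j)*j - 15) = 6*(806*j² - 15) = 6*(-15 + 806*j²) = -90 + 4836*j²)
Q(h) = 4 - 151/(2*h) (Q(h) = 4 + (-432 + 281)/(h + h) = 4 - 151*1/(2*h) = 4 - 151/(2*h))
X = 1932/2345140329151 (X = 1/((-90 + 4836*(-501)²) + (4 - 151/2/(-966))) = 1/((-90 + 4836*251001) + (4 - 151/2*(-1/966))) = 1/((-90 + 1213840836) + (4 + 151/1932)) = 1/(1213840746 + 7879/1932) = 1/(2345140329151/1932) = 1932/2345140329151 ≈ 8.2383e-10)
X + 4226390 = 1932/2345140329151 + 4226390 = 9911477635720496822/2345140329151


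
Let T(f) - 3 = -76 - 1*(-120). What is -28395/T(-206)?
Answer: -28395/47 ≈ -604.15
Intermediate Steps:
T(f) = 47 (T(f) = 3 + (-76 - 1*(-120)) = 3 + (-76 + 120) = 3 + 44 = 47)
-28395/T(-206) = -28395/47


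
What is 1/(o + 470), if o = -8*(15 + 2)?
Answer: 1/334 ≈ 0.0029940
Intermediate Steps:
o = -136 (o = -8*17 = -136)
1/(o + 470) = 1/(-136 + 470) = 1/334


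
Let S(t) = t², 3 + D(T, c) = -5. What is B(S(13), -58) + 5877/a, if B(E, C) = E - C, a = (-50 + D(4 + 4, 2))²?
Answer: 769505/3364 ≈ 228.75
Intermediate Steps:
D(T, c) = -8 (D(T, c) = -3 - 5 = -8)
a = 3364 (a = (-50 - 8)² = (-58)² = 3364)
B(S(13), -58) + 5877/a = (13² - 1*(-58)) + 5877/3364 = (169 + 58) + 5877*(1/3364) = 227 + 5877/3364 = 769505/3364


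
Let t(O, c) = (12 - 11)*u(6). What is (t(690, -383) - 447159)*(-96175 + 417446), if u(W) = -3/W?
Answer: -287318759449/2 ≈ -1.4366e+11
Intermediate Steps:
t(O, c) = -½ (t(O, c) = (12 - 11)*(-3/6) = 1*(-3*⅙) = 1*(-½) = -½)
(t(690, -383) - 447159)*(-96175 + 417446) = (-½ - 447159)*(-96175 + 417446) = -894319/2*321271 = -287318759449/2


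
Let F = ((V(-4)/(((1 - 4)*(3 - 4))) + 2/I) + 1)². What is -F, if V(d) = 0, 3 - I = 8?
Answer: -9/25 ≈ -0.36000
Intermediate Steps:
I = -5 (I = 3 - 1*8 = 3 - 8 = -5)
F = 9/25 (F = ((0/(((1 - 4)*(3 - 4))) + 2/(-5)) + 1)² = ((0/((-3*(-1))) + 2*(-⅕)) + 1)² = ((0/3 - ⅖) + 1)² = ((0*(⅓) - ⅖) + 1)² = ((0 - ⅖) + 1)² = (-⅖ + 1)² = (⅗)² = 9/25 ≈ 0.36000)
-F = -1*9/25 = -9/25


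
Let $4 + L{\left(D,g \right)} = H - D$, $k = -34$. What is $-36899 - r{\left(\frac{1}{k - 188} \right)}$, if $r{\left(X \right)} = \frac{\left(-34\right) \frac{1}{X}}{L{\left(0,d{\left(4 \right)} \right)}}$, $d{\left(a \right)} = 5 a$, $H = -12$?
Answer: $- \frac{145709}{4} \approx -36427.0$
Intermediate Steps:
$L{\left(D,g \right)} = -16 - D$ ($L{\left(D,g \right)} = -4 - \left(12 + D\right) = -16 - D$)
$r{\left(X \right)} = \frac{17}{8 X}$ ($r{\left(X \right)} = \frac{\left(-34\right) \frac{1}{X}}{-16 - 0} = \frac{\left(-34\right) \frac{1}{X}}{-16 + 0} = \frac{\left(-34\right) \frac{1}{X}}{-16} = - \frac{34}{X} \left(- \frac{1}{16}\right) = \frac{17}{8 X}$)
$-36899 - r{\left(\frac{1}{k - 188} \right)} = -36899 - \frac{17}{8 \frac{1}{-34 - 188}} = -36899 - \frac{17}{8 \frac{1}{-222}} = -36899 - \frac{17}{8 \left(- \frac{1}{222}\right)} = -36899 - \frac{17}{8} \left(-222\right) = -36899 - - \frac{1887}{4} = -36899 + \frac{1887}{4} = - \frac{145709}{4}$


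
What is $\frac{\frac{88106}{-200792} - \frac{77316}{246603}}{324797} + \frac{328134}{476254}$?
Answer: $\frac{23145773347223506971}{33593910409179208396} \approx 0.68899$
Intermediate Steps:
$\frac{\frac{88106}{-200792} - \frac{77316}{246603}}{324797} + \frac{328134}{476254} = \left(88106 \left(- \frac{1}{200792}\right) - \frac{25772}{82201}\right) \frac{1}{324797} + 328134 \cdot \frac{1}{476254} = \left(- \frac{44053}{100396} - \frac{25772}{82201}\right) \frac{1}{324797} + \frac{164067}{238127} = \left(- \frac{6208606365}{8252651596}\right) \frac{1}{324797} + \frac{164067}{238127} = - \frac{6208606365}{2680436480426012} + \frac{164067}{238127} = \frac{23145773347223506971}{33593910409179208396}$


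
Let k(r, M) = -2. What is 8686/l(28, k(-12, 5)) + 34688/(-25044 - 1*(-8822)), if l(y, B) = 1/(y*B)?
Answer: -3945337520/8111 ≈ -4.8642e+5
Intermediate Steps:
l(y, B) = 1/(B*y)
8686/l(28, k(-12, 5)) + 34688/(-25044 - 1*(-8822)) = 8686/((1/(-2*28))) + 34688/(-25044 - 1*(-8822)) = 8686/((-½*1/28)) + 34688/(-25044 + 8822) = 8686/(-1/56) + 34688/(-16222) = 8686*(-56) + 34688*(-1/16222) = -486416 - 17344/8111 = -3945337520/8111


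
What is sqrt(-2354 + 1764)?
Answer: I*sqrt(590) ≈ 24.29*I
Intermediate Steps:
sqrt(-2354 + 1764) = sqrt(-590) = I*sqrt(590)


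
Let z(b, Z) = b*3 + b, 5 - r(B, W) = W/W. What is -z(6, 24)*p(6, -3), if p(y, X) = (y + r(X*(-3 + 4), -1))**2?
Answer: -2400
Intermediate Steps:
r(B, W) = 4 (r(B, W) = 5 - W/W = 5 - 1*1 = 5 - 1 = 4)
z(b, Z) = 4*b (z(b, Z) = 3*b + b = 4*b)
p(y, X) = (4 + y)**2 (p(y, X) = (y + 4)**2 = (4 + y)**2)
-z(6, 24)*p(6, -3) = -4*6*(4 + 6)**2 = -24*10**2 = -24*100 = -1*2400 = -2400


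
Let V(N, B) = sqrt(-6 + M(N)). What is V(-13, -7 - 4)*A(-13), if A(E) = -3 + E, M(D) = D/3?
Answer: -16*I*sqrt(93)/3 ≈ -51.433*I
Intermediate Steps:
M(D) = D/3 (M(D) = D*(1/3) = D/3)
V(N, B) = sqrt(-6 + N/3)
V(-13, -7 - 4)*A(-13) = (sqrt(-54 + 3*(-13))/3)*(-3 - 13) = (sqrt(-54 - 39)/3)*(-16) = (sqrt(-93)/3)*(-16) = ((I*sqrt(93))/3)*(-16) = (I*sqrt(93)/3)*(-16) = -16*I*sqrt(93)/3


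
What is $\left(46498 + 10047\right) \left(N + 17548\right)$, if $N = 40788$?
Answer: $3298609120$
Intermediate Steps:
$\left(46498 + 10047\right) \left(N + 17548\right) = \left(46498 + 10047\right) \left(40788 + 17548\right) = 56545 \cdot 58336 = 3298609120$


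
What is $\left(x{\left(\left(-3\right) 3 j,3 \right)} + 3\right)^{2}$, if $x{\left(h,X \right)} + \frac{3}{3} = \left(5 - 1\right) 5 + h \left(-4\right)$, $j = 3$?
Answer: $16900$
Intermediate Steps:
$x{\left(h,X \right)} = 19 - 4 h$ ($x{\left(h,X \right)} = -1 + \left(\left(5 - 1\right) 5 + h \left(-4\right)\right) = -1 - \left(-20 + 4 h\right) = 19 - 4 h$)
$\left(x{\left(\left(-3\right) 3 j,3 \right)} + 3\right)^{2} = \left(\left(19 - 4 \left(-3\right) 3 \cdot 3\right) + 3\right)^{2} = \left(\left(19 - 4 \left(\left(-9\right) 3\right)\right) + 3\right)^{2} = \left(\left(19 - -108\right) + 3\right)^{2} = \left(\left(19 + 108\right) + 3\right)^{2} = \left(127 + 3\right)^{2} = 130^{2} = 16900$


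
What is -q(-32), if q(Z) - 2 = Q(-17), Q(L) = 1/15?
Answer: -31/15 ≈ -2.0667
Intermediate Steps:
Q(L) = 1/15
q(Z) = 31/15 (q(Z) = 2 + 1/15 = 31/15)
-q(-32) = -1*31/15 = -31/15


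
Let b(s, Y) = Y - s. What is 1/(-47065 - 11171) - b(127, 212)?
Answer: -4950061/58236 ≈ -85.000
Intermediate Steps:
1/(-47065 - 11171) - b(127, 212) = 1/(-47065 - 11171) - (212 - 1*127) = 1/(-58236) - (212 - 127) = -1/58236 - 1*85 = -1/58236 - 85 = -4950061/58236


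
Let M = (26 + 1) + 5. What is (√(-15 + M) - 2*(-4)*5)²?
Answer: (40 + √17)² ≈ 1946.8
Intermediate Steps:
M = 32 (M = 27 + 5 = 32)
(√(-15 + M) - 2*(-4)*5)² = (√(-15 + 32) - 2*(-4)*5)² = (√17 + 8*5)² = (√17 + 40)² = (40 + √17)²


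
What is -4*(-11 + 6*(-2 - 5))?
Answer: 212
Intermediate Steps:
-4*(-11 + 6*(-2 - 5)) = -4*(-11 + 6*(-7)) = -4*(-11 - 42) = -4*(-53) = 212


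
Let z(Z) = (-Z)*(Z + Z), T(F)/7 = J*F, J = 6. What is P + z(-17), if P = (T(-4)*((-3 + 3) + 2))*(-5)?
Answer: 1102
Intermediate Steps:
T(F) = 42*F (T(F) = 7*(6*F) = 42*F)
P = 1680 (P = ((42*(-4))*((-3 + 3) + 2))*(-5) = -168*(0 + 2)*(-5) = -168*2*(-5) = -336*(-5) = 1680)
z(Z) = -2*Z² (z(Z) = (-Z)*(2*Z) = -2*Z²)
P + z(-17) = 1680 - 2*(-17)² = 1680 - 2*289 = 1680 - 578 = 1102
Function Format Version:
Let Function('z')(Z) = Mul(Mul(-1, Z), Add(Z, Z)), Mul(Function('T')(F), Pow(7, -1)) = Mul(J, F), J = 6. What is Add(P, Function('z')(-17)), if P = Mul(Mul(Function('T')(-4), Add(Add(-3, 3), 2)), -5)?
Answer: 1102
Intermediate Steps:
Function('T')(F) = Mul(42, F) (Function('T')(F) = Mul(7, Mul(6, F)) = Mul(42, F))
P = 1680 (P = Mul(Mul(Mul(42, -4), Add(Add(-3, 3), 2)), -5) = Mul(Mul(-168, Add(0, 2)), -5) = Mul(Mul(-168, 2), -5) = Mul(-336, -5) = 1680)
Function('z')(Z) = Mul(-2, Pow(Z, 2)) (Function('z')(Z) = Mul(Mul(-1, Z), Mul(2, Z)) = Mul(-2, Pow(Z, 2)))
Add(P, Function('z')(-17)) = Add(1680, Mul(-2, Pow(-17, 2))) = Add(1680, Mul(-2, 289)) = Add(1680, -578) = 1102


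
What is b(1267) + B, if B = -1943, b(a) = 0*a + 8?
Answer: -1935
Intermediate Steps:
b(a) = 8 (b(a) = 0 + 8 = 8)
b(1267) + B = 8 - 1943 = -1935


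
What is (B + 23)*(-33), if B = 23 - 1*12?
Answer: -1122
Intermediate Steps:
B = 11 (B = 23 - 12 = 11)
(B + 23)*(-33) = (11 + 23)*(-33) = 34*(-33) = -1122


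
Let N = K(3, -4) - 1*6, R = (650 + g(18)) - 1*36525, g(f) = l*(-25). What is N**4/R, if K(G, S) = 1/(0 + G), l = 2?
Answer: -83521/2909925 ≈ -0.028702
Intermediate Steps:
K(G, S) = 1/G
g(f) = -50 (g(f) = 2*(-25) = -50)
R = -35925 (R = (650 - 50) - 1*36525 = 600 - 36525 = -35925)
N = -17/3 (N = 1/3 - 1*6 = 1/3 - 6 = -17/3 ≈ -5.6667)
N**4/R = (-17/3)**4/(-35925) = (83521/81)*(-1/35925) = -83521/2909925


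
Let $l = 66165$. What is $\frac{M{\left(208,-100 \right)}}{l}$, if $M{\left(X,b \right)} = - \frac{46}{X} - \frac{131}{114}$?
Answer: $- \frac{8123}{392226120} \approx -2.071 \cdot 10^{-5}$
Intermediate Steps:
$M{\left(X,b \right)} = - \frac{131}{114} - \frac{46}{X}$ ($M{\left(X,b \right)} = - \frac{46}{X} - \frac{131}{114} = - \frac{131}{114} - \frac{46}{X}$)
$\frac{M{\left(208,-100 \right)}}{l} = \frac{- \frac{131}{114} - \frac{46}{208}}{66165} = \left(- \frac{131}{114} - \frac{23}{104}\right) \frac{1}{66165} = \left(- \frac{8123}{5928}\right) \frac{1}{66165} = - \frac{8123}{392226120}$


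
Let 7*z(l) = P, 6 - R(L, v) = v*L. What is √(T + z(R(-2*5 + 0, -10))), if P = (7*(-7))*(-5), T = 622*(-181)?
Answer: I*√112547 ≈ 335.48*I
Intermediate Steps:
T = -112582
R(L, v) = 6 - L*v (R(L, v) = 6 - v*L = 6 - L*v)
P = 245 (P = -49*(-5) = 245)
z(l) = 35 (z(l) = (⅐)*245 = 35)
√(T + z(R(-2*5 + 0, -10))) = √(-112582 + 35) = √(-112547) = I*√112547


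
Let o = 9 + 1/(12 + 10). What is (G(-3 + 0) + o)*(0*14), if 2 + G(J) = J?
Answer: 0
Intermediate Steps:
G(J) = -2 + J
o = 199/22 (o = 9 + 1/22 = 199/22 ≈ 9.0455)
(G(-3 + 0) + o)*(0*14) = ((-2 + (-3 + 0)) + 199/22)*(0*14) = ((-2 - 3) + 199/22)*0 = (-5 + 199/22)*0 = (89/22)*0 = 0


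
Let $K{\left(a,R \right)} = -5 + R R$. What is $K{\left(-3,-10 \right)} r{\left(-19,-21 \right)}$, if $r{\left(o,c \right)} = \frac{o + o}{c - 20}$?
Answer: $\frac{3610}{41} \approx 88.049$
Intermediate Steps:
$r{\left(o,c \right)} = \frac{2 o}{-20 + c}$
$K{\left(a,R \right)} = -5 + R^{2}$
$K{\left(-3,-10 \right)} r{\left(-19,-21 \right)} = \left(-5 + \left(-10\right)^{2}\right) 2 \left(-19\right) \frac{1}{-20 - 21} = \left(-5 + 100\right) 2 \left(-19\right) \frac{1}{-41} = 95 \cdot 2 \left(-19\right) \left(- \frac{1}{41}\right) = 95 \cdot \frac{38}{41} = \frac{3610}{41}$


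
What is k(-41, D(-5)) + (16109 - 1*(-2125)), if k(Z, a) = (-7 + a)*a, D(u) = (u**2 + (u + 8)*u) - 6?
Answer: 18222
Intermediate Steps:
D(u) = -6 + u**2 + u*(8 + u) (D(u) = (u**2 + (8 + u)*u) - 6 = (u**2 + u*(8 + u)) - 6 = -6 + u**2 + u*(8 + u))
k(Z, a) = a*(-7 + a)
k(-41, D(-5)) + (16109 - 1*(-2125)) = (-6 + 2*(-5)**2 + 8*(-5))*(-7 + (-6 + 2*(-5)**2 + 8*(-5))) + (16109 - 1*(-2125)) = (-6 + 2*25 - 40)*(-7 + (-6 + 2*25 - 40)) + (16109 + 2125) = (-6 + 50 - 40)*(-7 + (-6 + 50 - 40)) + 18234 = 4*(-7 + 4) + 18234 = 4*(-3) + 18234 = -12 + 18234 = 18222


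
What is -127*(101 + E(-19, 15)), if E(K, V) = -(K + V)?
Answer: -13335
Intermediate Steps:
E(K, V) = -K - V
-127*(101 + E(-19, 15)) = -127*(101 + (-1*(-19) - 1*15)) = -127*(101 + (19 - 15)) = -127*(101 + 4) = -127*105 = -13335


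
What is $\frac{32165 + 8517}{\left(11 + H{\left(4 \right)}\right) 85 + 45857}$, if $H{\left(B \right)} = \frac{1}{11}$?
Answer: $\frac{447502}{514797} \approx 0.86928$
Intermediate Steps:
$H{\left(B \right)} = \frac{1}{11}$
$\frac{32165 + 8517}{\left(11 + H{\left(4 \right)}\right) 85 + 45857} = \frac{32165 + 8517}{\left(11 + \frac{1}{11}\right) 85 + 45857} = \frac{40682}{\frac{122}{11} \cdot 85 + 45857} = \frac{40682}{\frac{10370}{11} + 45857} = \frac{40682}{\frac{514797}{11}} = 40682 \cdot \frac{11}{514797} = \frac{447502}{514797}$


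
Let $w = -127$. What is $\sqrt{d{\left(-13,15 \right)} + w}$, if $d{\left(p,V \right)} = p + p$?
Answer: $3 i \sqrt{17} \approx 12.369 i$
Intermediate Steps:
$d{\left(p,V \right)} = 2 p$
$\sqrt{d{\left(-13,15 \right)} + w} = \sqrt{2 \left(-13\right) - 127} = \sqrt{-26 - 127} = \sqrt{-153} = 3 i \sqrt{17}$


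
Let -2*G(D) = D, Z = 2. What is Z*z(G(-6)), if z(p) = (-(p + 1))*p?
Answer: -24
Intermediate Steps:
G(D) = -D/2
z(p) = p*(-1 - p) (z(p) = (-(1 + p))*p = (-1 - p)*p = p*(-1 - p))
Z*z(G(-6)) = 2*(-(-½*(-6))*(1 - ½*(-6))) = 2*(-1*3*(1 + 3)) = 2*(-1*3*4) = 2*(-12) = -24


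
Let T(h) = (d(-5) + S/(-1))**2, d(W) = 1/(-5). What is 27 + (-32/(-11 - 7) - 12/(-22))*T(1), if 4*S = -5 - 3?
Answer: 1899/55 ≈ 34.527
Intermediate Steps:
S = -2 (S = (-5 - 3)/4 = (1/4)*(-8) = -2)
d(W) = -1/5
T(h) = 81/25 (T(h) = (-1/5 - 2/(-1))**2 = (-1/5 - 2*(-1))**2 = (-1/5 + 2)**2 = (9/5)**2 = 81/25)
27 + (-32/(-11 - 7) - 12/(-22))*T(1) = 27 + (-32/(-11 - 7) - 12/(-22))*(81/25) = 27 + (-32/(-18) - 12*(-1/22))*(81/25) = 27 + (-32*(-1/18) + 6/11)*(81/25) = 27 + (16/9 + 6/11)*(81/25) = 27 + (230/99)*(81/25) = 27 + 414/55 = 1899/55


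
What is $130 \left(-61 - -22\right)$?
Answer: $-5070$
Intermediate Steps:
$130 \left(-61 - -22\right) = 130 \left(-61 + \left(\left(-29 - 12\right) + 63\right)\right) = 130 \left(-61 + \left(-41 + 63\right)\right) = 130 \left(-61 + 22\right) = 130 \left(-39\right) = -5070$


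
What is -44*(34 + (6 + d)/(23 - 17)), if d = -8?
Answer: -4444/3 ≈ -1481.3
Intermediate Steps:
-44*(34 + (6 + d)/(23 - 17)) = -44*(34 + (6 - 8)/(23 - 17)) = -44*(34 - 2/6) = -44*(34 - 2*1/6) = -44*(34 - 1/3) = -44*101/3 = -4444/3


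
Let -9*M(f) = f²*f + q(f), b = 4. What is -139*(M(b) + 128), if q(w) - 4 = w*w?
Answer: -49484/3 ≈ -16495.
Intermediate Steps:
q(w) = 4 + w² (q(w) = 4 + w*w = 4 + w²)
M(f) = -4/9 - f²/9 - f³/9 (M(f) = -(f²*f + (4 + f²))/9 = -(f³ + (4 + f²))/9 = -(4 + f² + f³)/9 = -4/9 - f²/9 - f³/9)
-139*(M(b) + 128) = -139*((-4/9 - ⅑*4² - ⅑*4³) + 128) = -139*((-4/9 - ⅑*16 - ⅑*64) + 128) = -139*((-4/9 - 16/9 - 64/9) + 128) = -139*(-28/3 + 128) = -139*356/3 = -49484/3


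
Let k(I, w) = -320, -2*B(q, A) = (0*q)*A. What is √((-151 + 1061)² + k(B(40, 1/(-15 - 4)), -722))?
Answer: 2*√206945 ≈ 909.82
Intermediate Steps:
B(q, A) = 0 (B(q, A) = -0*q*A/2 = -0*A = -½*0 = 0)
√((-151 + 1061)² + k(B(40, 1/(-15 - 4)), -722)) = √((-151 + 1061)² - 320) = √(910² - 320) = √(828100 - 320) = √827780 = 2*√206945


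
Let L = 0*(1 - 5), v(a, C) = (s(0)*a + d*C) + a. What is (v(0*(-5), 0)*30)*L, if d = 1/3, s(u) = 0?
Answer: 0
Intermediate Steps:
d = ⅓ (d = 1*(⅓) = ⅓ ≈ 0.33333)
v(a, C) = a + C/3 (v(a, C) = (0*a + C/3) + a = (0 + C/3) + a = C/3 + a = a + C/3)
L = 0 (L = 0*(-4) = 0)
(v(0*(-5), 0)*30)*L = ((0*(-5) + (⅓)*0)*30)*0 = ((0 + 0)*30)*0 = (0*30)*0 = 0*0 = 0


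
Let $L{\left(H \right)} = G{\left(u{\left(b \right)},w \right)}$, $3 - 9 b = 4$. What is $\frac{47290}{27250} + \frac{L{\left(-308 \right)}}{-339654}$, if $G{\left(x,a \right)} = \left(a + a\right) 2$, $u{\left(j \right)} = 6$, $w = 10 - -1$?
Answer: $\frac{803051933}{462778575} \approx 1.7353$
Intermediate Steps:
$b = - \frac{1}{9}$ ($b = \frac{1}{3} - \frac{4}{9} = - \frac{1}{9} \approx -0.11111$)
$w = 11$ ($w = 10 + 1 = 11$)
$G{\left(x,a \right)} = 4 a$ ($G{\left(x,a \right)} = 2 a 2 = 4 a$)
$L{\left(H \right)} = 44$ ($L{\left(H \right)} = 4 \cdot 11 = 44$)
$\frac{47290}{27250} + \frac{L{\left(-308 \right)}}{-339654} = \frac{47290}{27250} + \frac{44}{-339654} = 47290 \cdot \frac{1}{27250} + 44 \left(- \frac{1}{339654}\right) = \frac{4729}{2725} - \frac{22}{169827} = \frac{803051933}{462778575}$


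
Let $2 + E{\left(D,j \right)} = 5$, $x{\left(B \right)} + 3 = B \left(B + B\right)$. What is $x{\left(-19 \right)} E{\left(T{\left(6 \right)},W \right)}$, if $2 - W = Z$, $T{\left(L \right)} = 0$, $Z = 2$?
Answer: $2157$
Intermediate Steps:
$W = 0$ ($W = 2 - 2 = 0$)
$x{\left(B \right)} = -3 + 2 B^{2}$ ($x{\left(B \right)} = -3 + B \left(B + B\right) = -3 + B 2 B = -3 + 2 B^{2}$)
$E{\left(D,j \right)} = 3$ ($E{\left(D,j \right)} = -2 + 5 = 3$)
$x{\left(-19 \right)} E{\left(T{\left(6 \right)},W \right)} = \left(-3 + 2 \left(-19\right)^{2}\right) 3 = \left(-3 + 2 \cdot 361\right) 3 = \left(-3 + 722\right) 3 = 719 \cdot 3 = 2157$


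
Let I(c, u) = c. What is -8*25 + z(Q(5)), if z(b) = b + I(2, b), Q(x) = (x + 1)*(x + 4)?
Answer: -144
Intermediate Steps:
Q(x) = (1 + x)*(4 + x)
z(b) = 2 + b (z(b) = b + 2 = 2 + b)
-8*25 + z(Q(5)) = -8*25 + (2 + (4 + 5² + 5*5)) = -200 + (2 + (4 + 25 + 25)) = -200 + (2 + 54) = -200 + 56 = -144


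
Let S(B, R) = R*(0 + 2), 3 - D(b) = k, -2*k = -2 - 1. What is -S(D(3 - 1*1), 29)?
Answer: -58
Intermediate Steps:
k = 3/2 (k = -(-2 - 1)/2 = -½*(-3) = 3/2 ≈ 1.5000)
D(b) = 3/2 (D(b) = 3 - 1*3/2 = 3 - 3/2 = 3/2)
S(B, R) = 2*R (S(B, R) = R*2 = 2*R)
-S(D(3 - 1*1), 29) = -2*29 = -1*58 = -58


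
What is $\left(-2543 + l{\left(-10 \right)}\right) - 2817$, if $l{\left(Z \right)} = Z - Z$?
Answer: $-5360$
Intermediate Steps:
$l{\left(Z \right)} = 0$
$\left(-2543 + l{\left(-10 \right)}\right) - 2817 = \left(-2543 + 0\right) - 2817 = -2543 - 2817 = -5360$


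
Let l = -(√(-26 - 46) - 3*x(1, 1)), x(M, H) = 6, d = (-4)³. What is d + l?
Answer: -46 - 6*I*√2 ≈ -46.0 - 8.4853*I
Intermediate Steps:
d = -64
l = 18 - 6*I*√2 (l = -(√(-26 - 46) - 3*6) = -(√(-72) - 18) = -(6*I*√2 - 18) = -(-18 + 6*I*√2) = 18 - 6*I*√2 ≈ 18.0 - 8.4853*I)
d + l = -64 + (18 - 6*I*√2) = -46 - 6*I*√2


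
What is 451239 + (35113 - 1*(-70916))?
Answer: 557268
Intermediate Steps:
451239 + (35113 - 1*(-70916)) = 451239 + (35113 + 70916) = 451239 + 106029 = 557268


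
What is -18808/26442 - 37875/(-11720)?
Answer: 78106099/30990024 ≈ 2.5204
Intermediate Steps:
-18808/26442 - 37875/(-11720) = -18808*1/26442 - 37875*(-1/11720) = -9404/13221 + 7575/2344 = 78106099/30990024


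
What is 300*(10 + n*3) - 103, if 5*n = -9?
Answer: 1277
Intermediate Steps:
n = -9/5 (n = (1/5)*(-9) = -9/5 ≈ -1.8000)
300*(10 + n*3) - 103 = 300*(10 - 9/5*3) - 103 = 300*(10 - 27/5) - 103 = 300*(23/5) - 103 = 1380 - 103 = 1277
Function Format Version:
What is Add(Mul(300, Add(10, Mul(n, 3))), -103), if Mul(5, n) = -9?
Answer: 1277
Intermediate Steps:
n = Rational(-9, 5) (n = Mul(Rational(1, 5), -9) = Rational(-9, 5) ≈ -1.8000)
Add(Mul(300, Add(10, Mul(n, 3))), -103) = Add(Mul(300, Add(10, Mul(Rational(-9, 5), 3))), -103) = Add(Mul(300, Add(10, Rational(-27, 5))), -103) = Add(Mul(300, Rational(23, 5)), -103) = Add(1380, -103) = 1277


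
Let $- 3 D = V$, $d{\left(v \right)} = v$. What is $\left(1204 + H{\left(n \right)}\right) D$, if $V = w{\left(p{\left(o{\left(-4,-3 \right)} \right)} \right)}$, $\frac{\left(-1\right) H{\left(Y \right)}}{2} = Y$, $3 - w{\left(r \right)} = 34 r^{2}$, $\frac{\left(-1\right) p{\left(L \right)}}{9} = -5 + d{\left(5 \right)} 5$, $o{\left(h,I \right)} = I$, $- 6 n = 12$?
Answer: $443576392$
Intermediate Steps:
$n = -2$ ($n = \left(- \frac{1}{6}\right) 12 = -2$)
$p{\left(L \right)} = -180$ ($p{\left(L \right)} = - 9 \left(-5 + 5 \cdot 5\right) = - 9 \left(-5 + 25\right) = \left(-9\right) 20 = -180$)
$w{\left(r \right)} = 3 - 34 r^{2}$
$H{\left(Y \right)} = - 2 Y$
$V = -1101597$ ($V = 3 - 34 \left(-180\right)^{2} = 3 - 1101600 = -1101597$)
$D = 367199$ ($D = \left(- \frac{1}{3}\right) \left(-1101597\right) = 367199$)
$\left(1204 + H{\left(n \right)}\right) D = \left(1204 - -4\right) 367199 = \left(1204 + 4\right) 367199 = 1208 \cdot 367199 = 443576392$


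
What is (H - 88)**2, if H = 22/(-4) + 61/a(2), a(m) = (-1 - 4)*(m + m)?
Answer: 3728761/400 ≈ 9321.9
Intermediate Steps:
a(m) = -10*m
H = -171/20 (H = 22/(-4) + 61/((-10*2)) = 22*(-1/4) + 61/(-20) = -11/2 + 61*(-1/20) = -11/2 - 61/20 = -171/20 ≈ -8.5500)
(H - 88)**2 = (-171/20 - 88)**2 = (-1931/20)**2 = 3728761/400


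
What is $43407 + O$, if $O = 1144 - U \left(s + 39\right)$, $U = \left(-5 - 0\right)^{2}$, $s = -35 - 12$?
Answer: $44751$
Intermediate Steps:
$s = -47$
$U = 25$ ($U = \left(-5 + \left(-3 + 3\right)\right)^{2} = \left(-5 + 0\right)^{2} = \left(-5\right)^{2} = 25$)
$O = 1344$ ($O = 1144 - 25 \left(-47 + 39\right) = 1144 - 25 \left(-8\right) = 1144 - -200 = 1144 + 200 = 1344$)
$43407 + O = 43407 + 1344 = 44751$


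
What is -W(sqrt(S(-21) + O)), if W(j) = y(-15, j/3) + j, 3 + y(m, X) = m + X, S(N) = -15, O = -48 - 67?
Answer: 18 - 4*I*sqrt(130)/3 ≈ 18.0 - 15.202*I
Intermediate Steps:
O = -115
y(m, X) = -3 + X + m (y(m, X) = -3 + (m + X) = -3 + (X + m) = -3 + X + m)
W(j) = -18 + 4*j/3 (W(j) = (-3 + j/3 - 15) + j = (-18 + j/3) + j = -18 + 4*j/3)
-W(sqrt(S(-21) + O)) = -(-18 + 4*sqrt(-15 - 115)/3) = -(-18 + 4*sqrt(-130)/3) = -(-18 + 4*(I*sqrt(130))/3) = -(-18 + 4*I*sqrt(130)/3) = 18 - 4*I*sqrt(130)/3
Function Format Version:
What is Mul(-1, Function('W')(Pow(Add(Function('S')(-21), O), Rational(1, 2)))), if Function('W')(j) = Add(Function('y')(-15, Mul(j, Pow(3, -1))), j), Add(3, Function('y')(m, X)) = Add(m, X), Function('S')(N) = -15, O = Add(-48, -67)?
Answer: Add(18, Mul(Rational(-4, 3), I, Pow(130, Rational(1, 2)))) ≈ Add(18.000, Mul(-15.202, I))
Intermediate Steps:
O = -115
Function('y')(m, X) = Add(-3, X, m) (Function('y')(m, X) = Add(-3, Add(m, X)) = Add(-3, Add(X, m)) = Add(-3, X, m))
Function('W')(j) = Add(-18, Mul(Rational(4, 3), j)) (Function('W')(j) = Add(Add(-3, Mul(j, Pow(3, -1)), -15), j) = Add(Add(-3, Mul(j, Rational(1, 3)), -15), j) = Add(Add(-3, Mul(Rational(1, 3), j), -15), j) = Add(Add(-18, Mul(Rational(1, 3), j)), j) = Add(-18, Mul(Rational(4, 3), j)))
Mul(-1, Function('W')(Pow(Add(Function('S')(-21), O), Rational(1, 2)))) = Mul(-1, Add(-18, Mul(Rational(4, 3), Pow(Add(-15, -115), Rational(1, 2))))) = Mul(-1, Add(-18, Mul(Rational(4, 3), Pow(-130, Rational(1, 2))))) = Mul(-1, Add(-18, Mul(Rational(4, 3), Mul(I, Pow(130, Rational(1, 2)))))) = Mul(-1, Add(-18, Mul(Rational(4, 3), I, Pow(130, Rational(1, 2))))) = Add(18, Mul(Rational(-4, 3), I, Pow(130, Rational(1, 2))))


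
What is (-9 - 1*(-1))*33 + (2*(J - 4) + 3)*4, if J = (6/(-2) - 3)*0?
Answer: -284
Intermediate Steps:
J = 0 (J = (6*(-½) - 3)*0 = (-3 - 3)*0 = -6*0 = 0)
(-9 - 1*(-1))*33 + (2*(J - 4) + 3)*4 = (-9 - 1*(-1))*33 + (2*(0 - 4) + 3)*4 = (-9 + 1)*33 + (2*(-4) + 3)*4 = -8*33 + (-8 + 3)*4 = -264 - 5*4 = -264 - 20 = -284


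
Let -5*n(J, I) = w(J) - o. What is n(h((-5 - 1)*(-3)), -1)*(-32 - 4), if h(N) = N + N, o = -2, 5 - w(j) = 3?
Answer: 144/5 ≈ 28.800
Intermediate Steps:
w(j) = 2 (w(j) = 5 - 1*3 = 5 - 3 = 2)
h(N) = 2*N
n(J, I) = -⅘ (n(J, I) = -(2 - 1*(-2))/5 = -(2 + 2)/5 = -⅕*4 = -⅘)
n(h((-5 - 1)*(-3)), -1)*(-32 - 4) = -4*(-32 - 4)/5 = -⅘*(-36) = 144/5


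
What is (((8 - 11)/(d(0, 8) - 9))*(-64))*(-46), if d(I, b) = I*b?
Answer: 2944/3 ≈ 981.33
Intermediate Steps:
(((8 - 11)/(d(0, 8) - 9))*(-64))*(-46) = (((8 - 11)/(0*8 - 9))*(-64))*(-46) = (-3/(0 - 9)*(-64))*(-46) = (-3/(-9)*(-64))*(-46) = (-3*(-⅑)*(-64))*(-46) = ((⅓)*(-64))*(-46) = -64/3*(-46) = 2944/3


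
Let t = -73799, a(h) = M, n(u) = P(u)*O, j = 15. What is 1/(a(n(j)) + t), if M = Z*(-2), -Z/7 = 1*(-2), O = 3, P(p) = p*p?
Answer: -1/73827 ≈ -1.3545e-5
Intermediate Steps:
P(p) = p²
Z = 14 (Z = -7*(-2) = 14)
n(u) = 3*u² (n(u) = u²*3 = 3*u²)
M = -28 (M = 14*(-2) = -28)
a(h) = -28
1/(a(n(j)) + t) = 1/(-28 - 73799) = 1/(-73827) = -1/73827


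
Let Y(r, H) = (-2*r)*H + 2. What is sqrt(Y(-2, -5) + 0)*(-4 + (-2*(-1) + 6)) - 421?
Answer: -421 + 12*I*sqrt(2) ≈ -421.0 + 16.971*I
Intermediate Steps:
Y(r, H) = 2 - 2*H*r (Y(r, H) = -2*H*r + 2 = 2 - 2*H*r)
sqrt(Y(-2, -5) + 0)*(-4 + (-2*(-1) + 6)) - 421 = sqrt((2 - 2*(-5)*(-2)) + 0)*(-4 + (-2*(-1) + 6)) - 421 = sqrt((2 - 20) + 0)*(-4 + (2 + 6)) - 421 = sqrt(-18 + 0)*(-4 + 8) - 421 = sqrt(-18)*4 - 421 = (3*I*sqrt(2))*4 - 421 = 12*I*sqrt(2) - 421 = -421 + 12*I*sqrt(2)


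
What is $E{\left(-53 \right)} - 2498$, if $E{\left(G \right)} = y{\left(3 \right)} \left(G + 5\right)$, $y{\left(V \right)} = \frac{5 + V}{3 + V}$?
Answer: $-2562$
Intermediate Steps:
$y{\left(V \right)} = \frac{5 + V}{3 + V}$
$E{\left(G \right)} = \frac{20}{3} + \frac{4 G}{3}$ ($E{\left(G \right)} = \frac{5 + 3}{3 + 3} \left(G + 5\right) = \frac{1}{6} \cdot 8 \left(5 + G\right) = \frac{4 \left(5 + G\right)}{3} = \frac{20}{3} + \frac{4 G}{3}$)
$E{\left(-53 \right)} - 2498 = \left(\frac{20}{3} + \frac{4}{3} \left(-53\right)\right) - 2498 = \left(\frac{20}{3} - \frac{212}{3}\right) - 2498 = -64 - 2498 = -2562$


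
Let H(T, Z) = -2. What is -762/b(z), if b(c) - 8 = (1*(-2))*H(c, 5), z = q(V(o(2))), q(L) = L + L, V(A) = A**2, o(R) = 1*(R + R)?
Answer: -127/2 ≈ -63.500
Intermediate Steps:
o(R) = 2*R (o(R) = 1*(2*R) = 2*R)
q(L) = 2*L
z = 32 (z = 2*(2*2)**2 = 2*4**2 = 2*16 = 32)
b(c) = 12 (b(c) = 8 + (1*(-2))*(-2) = 8 - 2*(-2) = 8 + 4 = 12)
-762/b(z) = -762/12 = -762*1/12 = -127/2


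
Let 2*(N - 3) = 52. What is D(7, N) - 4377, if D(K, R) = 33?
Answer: -4344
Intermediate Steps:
N = 29 (N = 3 + (½)*52 = 3 + 26 = 29)
D(7, N) - 4377 = 33 - 4377 = -4344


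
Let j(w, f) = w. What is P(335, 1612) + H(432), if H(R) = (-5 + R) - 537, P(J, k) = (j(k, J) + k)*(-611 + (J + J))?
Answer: 190106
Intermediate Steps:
P(J, k) = 2*k*(-611 + 2*J) (P(J, k) = (k + k)*(-611 + (J + J)) = (2*k)*(-611 + 2*J) = 2*k*(-611 + 2*J))
H(R) = -542 + R
P(335, 1612) + H(432) = 2*1612*(-611 + 2*335) + (-542 + 432) = 2*1612*(-611 + 670) - 110 = 2*1612*59 - 110 = 190216 - 110 = 190106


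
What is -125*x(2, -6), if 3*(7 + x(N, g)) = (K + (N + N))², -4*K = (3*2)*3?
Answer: 10375/12 ≈ 864.58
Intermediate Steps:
K = -9/2 (K = -3*2*3/4 = -3*3/2 = -¼*18 = -9/2 ≈ -4.5000)
x(N, g) = -7 + (-9/2 + 2*N)²/3 (x(N, g) = -7 + (-9/2 + (N + N))²/3 = -7 + (-9/2 + 2*N)²/3)
-125*x(2, -6) = -125*(-7 + (-9 + 4*2)²/12) = -125*(-7 + (-9 + 8)²/12) = -125*(-7 + (1/12)*(-1)²) = -125*(-7 + (1/12)*1) = -125*(-7 + 1/12) = -125*(-83/12) = 10375/12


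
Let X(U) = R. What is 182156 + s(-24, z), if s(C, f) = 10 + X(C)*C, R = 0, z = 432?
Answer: 182166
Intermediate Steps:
X(U) = 0
s(C, f) = 10 (s(C, f) = 10 + 0*C = 10 + 0 = 10)
182156 + s(-24, z) = 182156 + 10 = 182166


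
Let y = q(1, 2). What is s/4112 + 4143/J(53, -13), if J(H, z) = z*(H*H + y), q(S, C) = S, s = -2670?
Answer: -28642779/37552840 ≈ -0.76273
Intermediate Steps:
y = 1
J(H, z) = z*(1 + H²) (J(H, z) = z*(H*H + 1) = z*(H² + 1) = z*(1 + H²))
s/4112 + 4143/J(53, -13) = -2670/4112 + 4143/((-13*(1 + 53²))) = -2670*1/4112 + 4143/((-13*(1 + 2809))) = -1335/2056 + 4143/((-13*2810)) = -1335/2056 + 4143/(-36530) = -1335/2056 + 4143*(-1/36530) = -1335/2056 - 4143/36530 = -28642779/37552840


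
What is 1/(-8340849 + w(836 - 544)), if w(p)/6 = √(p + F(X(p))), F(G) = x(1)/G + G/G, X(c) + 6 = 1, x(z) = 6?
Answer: -4633805/38649867794609 - 2*√7295/115949603383827 ≈ -1.1989e-7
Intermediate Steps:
X(c) = -5 (X(c) = -6 + 1 = -5)
F(G) = 1 + 6/G (F(G) = 6/G + G/G = 6/G + 1 = 1 + 6/G)
w(p) = 6*√(-⅕ + p) (w(p) = 6*√(p + (6 - 5)/(-5)) = 6*√(p - ⅕*1) = 6*√(p - ⅕) = 6*√(-⅕ + p))
1/(-8340849 + w(836 - 544)) = 1/(-8340849 + 6*√(-5 + 25*(836 - 544))/5) = 1/(-8340849 + 6*√(-5 + 25*292)/5) = 1/(-8340849 + 6*√(-5 + 7300)/5) = 1/(-8340849 + 6*√7295/5)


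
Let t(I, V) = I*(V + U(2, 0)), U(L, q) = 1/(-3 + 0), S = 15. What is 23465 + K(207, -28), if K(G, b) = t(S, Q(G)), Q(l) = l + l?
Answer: 29670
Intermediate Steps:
U(L, q) = -⅓ (U(L, q) = 1/(-3) = -⅓)
Q(l) = 2*l
t(I, V) = I*(-⅓ + V) (t(I, V) = I*(V - ⅓) = I*(-⅓ + V))
K(G, b) = -5 + 30*G (K(G, b) = 15*(-⅓ + 2*G) = -5 + 30*G)
23465 + K(207, -28) = 23465 + (-5 + 30*207) = 23465 + (-5 + 6210) = 23465 + 6205 = 29670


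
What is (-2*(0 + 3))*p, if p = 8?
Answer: -48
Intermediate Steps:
(-2*(0 + 3))*p = -2*(0 + 3)*8 = -2*3*8 = -6*8 = -48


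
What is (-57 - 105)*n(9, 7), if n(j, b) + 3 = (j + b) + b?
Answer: -3240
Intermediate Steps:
n(j, b) = -3 + j + 2*b (n(j, b) = -3 + ((j + b) + b) = -3 + ((b + j) + b) = -3 + (j + 2*b) = -3 + j + 2*b)
(-57 - 105)*n(9, 7) = (-57 - 105)*(-3 + 9 + 2*7) = -162*(-3 + 9 + 14) = -162*20 = -3240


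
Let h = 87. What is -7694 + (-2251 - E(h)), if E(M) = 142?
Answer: -10087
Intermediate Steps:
-7694 + (-2251 - E(h)) = -7694 + (-2251 - 1*142) = -7694 + (-2251 - 142) = -7694 - 2393 = -10087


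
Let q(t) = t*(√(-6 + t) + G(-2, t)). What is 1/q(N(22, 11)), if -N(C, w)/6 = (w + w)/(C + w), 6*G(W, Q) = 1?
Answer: -3/722 + 9*I*√10/361 ≈ -0.0041551 + 0.078838*I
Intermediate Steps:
G(W, Q) = ⅙ (G(W, Q) = (⅙)*1 = ⅙)
N(C, w) = -12*w/(C + w) (N(C, w) = -6*(w + w)/(C + w) = -6*2*w/(C + w) = -12*w/(C + w))
q(t) = t*(⅙ + √(-6 + t)) (q(t) = t*(√(-6 + t) + ⅙) = t*(⅙ + √(-6 + t)))
1/q(N(22, 11)) = 1/((-12*11/(22 + 11))*(⅙ + √(-6 - 12*11/(22 + 11)))) = 1/((-12*11/33)*(⅙ + √(-6 - 12*11/33))) = 1/((-12*11*1/33)*(⅙ + √(-6 - 12*11*1/33))) = 1/(-4*(⅙ + √(-6 - 4))) = 1/(-4*(⅙ + √(-10))) = 1/(-4*(⅙ + I*√10)) = 1/(-⅔ - 4*I*√10)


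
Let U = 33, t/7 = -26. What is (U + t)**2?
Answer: 22201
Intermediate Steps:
t = -182 (t = 7*(-26) = -182)
(U + t)**2 = (33 - 182)**2 = (-149)**2 = 22201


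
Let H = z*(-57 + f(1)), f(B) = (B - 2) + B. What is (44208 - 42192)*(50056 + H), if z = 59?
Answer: 94133088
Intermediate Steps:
f(B) = -2 + 2*B (f(B) = (-2 + B) + B = -2 + 2*B)
H = -3363 (H = 59*(-57 + (-2 + 2*1)) = 59*(-57 + (-2 + 2)) = 59*(-57 + 0) = 59*(-57) = -3363)
(44208 - 42192)*(50056 + H) = (44208 - 42192)*(50056 - 3363) = 2016*46693 = 94133088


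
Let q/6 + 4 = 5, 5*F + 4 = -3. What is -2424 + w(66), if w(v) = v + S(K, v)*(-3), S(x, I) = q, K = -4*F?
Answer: -2376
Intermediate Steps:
F = -7/5 (F = -⅘ + (⅕)*(-3) = -⅘ - ⅗ = -7/5 ≈ -1.4000)
K = 28/5 (K = -4*(-7/5) = 28/5 ≈ 5.6000)
q = 6 (q = -24 + 6*5 = -24 + 30 = 6)
S(x, I) = 6
w(v) = -18 + v (w(v) = v + 6*(-3) = v - 18 = -18 + v)
-2424 + w(66) = -2424 + (-18 + 66) = -2424 + 48 = -2376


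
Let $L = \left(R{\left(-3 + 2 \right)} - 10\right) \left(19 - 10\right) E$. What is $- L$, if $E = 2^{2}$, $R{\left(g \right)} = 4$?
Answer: $216$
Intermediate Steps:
$E = 4$
$L = -216$ ($L = \left(4 - 10\right) \left(19 - 10\right) 4 = \left(-6\right) 9 \cdot 4 = \left(-54\right) 4 = -216$)
$- L = \left(-1\right) \left(-216\right) = 216$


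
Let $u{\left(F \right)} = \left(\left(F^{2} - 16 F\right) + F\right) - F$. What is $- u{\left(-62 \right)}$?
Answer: $-4836$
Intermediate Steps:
$u{\left(F \right)} = F^{2} - 16 F$ ($u{\left(F \right)} = \left(F^{2} - 15 F\right) - F = F^{2} - 16 F$)
$- u{\left(-62 \right)} = - \left(-62\right) \left(-16 - 62\right) = - \left(-62\right) \left(-78\right) = \left(-1\right) 4836 = -4836$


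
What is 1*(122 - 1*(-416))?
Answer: 538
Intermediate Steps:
1*(122 - 1*(-416)) = 1*(122 + 416) = 1*538 = 538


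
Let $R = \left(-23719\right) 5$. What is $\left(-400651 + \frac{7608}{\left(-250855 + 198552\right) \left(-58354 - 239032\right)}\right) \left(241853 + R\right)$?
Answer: $- \frac{384059463802531086450}{7777089979} \approx -4.9383 \cdot 10^{10}$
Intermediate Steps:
$R = -118595$
$\left(-400651 + \frac{7608}{\left(-250855 + 198552\right) \left(-58354 - 239032\right)}\right) \left(241853 + R\right) = \left(-400651 + \frac{7608}{\left(-250855 + 198552\right) \left(-58354 - 239032\right)}\right) \left(241853 - 118595\right) = \left(-400651 + \frac{7608}{\left(-52303\right) \left(-297386\right)}\right) 123258 = \left(-400651 + \frac{7608}{15554179958}\right) 123258 = \left(-400651 + 7608 \cdot \frac{1}{15554179958}\right) 123258 = \left(-400651 + \frac{3804}{7777089979}\right) 123258 = \left(- \frac{3115898877172525}{7777089979}\right) 123258 = - \frac{384059463802531086450}{7777089979}$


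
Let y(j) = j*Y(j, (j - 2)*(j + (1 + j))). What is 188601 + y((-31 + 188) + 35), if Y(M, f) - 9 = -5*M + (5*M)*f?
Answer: 13483014009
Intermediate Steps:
Y(M, f) = 9 - 5*M + 5*M*f (Y(M, f) = 9 + (-5*M + (5*M)*f) = 9 + (-5*M + 5*M*f) = 9 - 5*M + 5*M*f)
y(j) = j*(9 - 5*j + 5*j*(1 + 2*j)*(-2 + j)) (y(j) = j*(9 - 5*j + 5*j*((j - 2)*(j + (1 + j)))) = j*(9 - 5*j + 5*j*((-2 + j)*(1 + 2*j))) = j*(9 - 5*j + 5*j*((1 + 2*j)*(-2 + j))) = j*(9 - 5*j + 5*j*(1 + 2*j)*(-2 + j)))
188601 + y((-31 + 188) + 35) = 188601 + ((-31 + 188) + 35)*(9 - 15*((-31 + 188) + 35) - 15*((-31 + 188) + 35)**2 + 10*((-31 + 188) + 35)**3) = 188601 + (157 + 35)*(9 - 15*(157 + 35) - 15*(157 + 35)**2 + 10*(157 + 35)**3) = 188601 + 192*(9 - 15*192 - 15*192**2 + 10*192**3) = 188601 + 192*(9 - 2880 - 15*36864 + 10*7077888) = 188601 + 192*(9 - 2880 - 552960 + 70778880) = 188601 + 192*70223049 = 188601 + 13482825408 = 13483014009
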